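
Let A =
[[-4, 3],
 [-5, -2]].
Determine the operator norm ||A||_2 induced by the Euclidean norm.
||A||_2 = sqrt((54 + sqrt(800))/2) ≈ 6.4142 (= sqrt(largest eigenvalue of A^T A))

||A||_2 = sigma_max(A) = sqrt(lambda_max(A^T A)). Form the symmetric matrix M = A^T A =
[[41, -2],
 [-2, 13]].
Its characteristic polynomial (trace, determinant of M give the coefficients) is
  p(λ) = det(λ I - M) = λ^2 - 54λ + 529.
For λ^2 - 54λ + 529 the discriminant is 800. It is nonnegative but not a perfect square, so the roots are real and irrational: λ = (54 ± sqrt(800))/2 ≈ 41.1421, 12.8579.
So the eigenvalues of A^T A are ≈ 12.8579, 41.1421 (all ≥ 0, as they must be for A^T A). The largest is λ_max = (54 + sqrt(800))/2 ≈ 41.1421, hence ||A||_2 = sqrt(λ_max) = sqrt((54 + sqrt(800))/2) ≈ 6.4142.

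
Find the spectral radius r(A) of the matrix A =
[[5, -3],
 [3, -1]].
r(A) = 2

The eigenvalues of A are the roots of its characteristic polynomial. With M = A (coefficients from the trace and determinant):
  p(λ) = det(λ I - M) = λ^2 - 4λ + 4.
For λ^2 - 4λ + 4 the discriminant is 0. It is a perfect square (0^2), so the roots are rational: λ = (4 ± 0)/2 = 2, 2.
Thus the eigenvalues (to 4 decimals) are 2 (modulus 2). The spectral radius is the largest modulus: r(A) = 2. (Cross-check: r(A) ≤ ||A||_2 ≈ 6.6056; equality holds whenever A is normal, though it can also hold for some non-normal A.)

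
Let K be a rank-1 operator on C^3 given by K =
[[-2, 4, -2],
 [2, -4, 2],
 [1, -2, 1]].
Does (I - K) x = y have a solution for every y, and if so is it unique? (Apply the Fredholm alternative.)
(I - K) is invertible (det(I - K) = 6 ≠ 0), so for every y in C^3 the equation (I - K) x = y has a unique solution.

K has rank 1, so it is an outer product K = u v^T: every row of K is a multiple of one row vector. Reading off the entries, u = (2, -2, -1) and v = (-1, 2, -1) (row i of K equals u_i·v^T). A rank-one matrix u v^T satisfies K u = u (v·u) and kills the (2)-dimensional subspace v^⊥, so its characteristic polynomial is lambda^2 (lambda - v·u) with v·u = tr K = -5. Hence the eigenvalues of I - K are 1 (multiplicity 2) and 1 - (-5) = 6, so det(I - K) = 6. (Direct check: I - K =
[[3, -4, 2],
 [-2, 5, -2],
 [-1, 2, 0]]
has determinant 6.) The finite-dimensional Fredholm alternative says: either (I - K) is invertible, or ker(I - K) ≠ {0} and then range(I - K) = ker((I - K)^*)^⊥, with dim ker(I - K) = dim ker((I - K)^*). Since det(I - K) ≠ 0, 1 is not an eigenvalue of K and ker(I - K) = {0}, so we are in the first case: for every y there is a unique x = (I - K)^(-1) y. Explicitly, by the Sherman–Morrison formula, (I - u v^T)^(-1) = I + u v^T/(1 - v·u), i.e. (I - K)^(-1) = I + K/(6).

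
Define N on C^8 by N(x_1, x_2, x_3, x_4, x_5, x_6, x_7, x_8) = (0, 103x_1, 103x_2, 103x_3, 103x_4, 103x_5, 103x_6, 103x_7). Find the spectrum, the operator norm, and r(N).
sigma(N) = {0}; ||N|| = 103; r(N) = 0. (N is nilpotent with N^8 = 0.)

On C^8, N is a strictly lower-triangular matrix with 103 on the subdiagonal and zeros elsewhere, so its characteristic polynomial is lambda^8 and every eigenvalue is 0: sigma(N) = {0}. For the operator norm, N e_i = 103e_{i+1} for i = 1, ..., 7 and N e_8 = 0, so the singular values of N are 103 (with multiplicity 7) and 0; hence ||N|| = 103. The spectral radius r(N) = max|lambda| = 0. Note ||N|| > r(N) — characteristic of non-normal nilpotent operators. Indeed N^8 = 0.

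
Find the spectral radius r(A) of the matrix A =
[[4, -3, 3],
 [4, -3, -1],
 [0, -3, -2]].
r(A) ≈ 4.492

The eigenvalues of A are the roots of its characteristic polynomial. With M = A (coefficients from the trace, the sum of principal 2x2 minors, and det A):
  p(λ) = det(λ I - M) = λ^3 + λ^2 - 5λ + 48.
No integer candidate from the rational root theorem (±divisors of 48) is a root, so the roots are irrational. The cubic discriminant is Δ = -66195 < 0, so there is one real root and a complex-conjugate pair. p(-5) = -27 and p(-4) = 20 have opposite signs, so a root lies in (-5, -4); Newton's method refines it to λ ≈ -4.492. Dividing out (λ - (-4.492)) leaves approximately λ^2 - 3.492λ + 10.6858. For λ^2 - 3.492λ + 10.6858 the discriminant is -30.5492. It is negative, so the remaining roots are the complex-conjugate pair λ ≈ 1.746 ± 2.7636i. Their product equals the constant term, so |λ|^2 ≈ 10.6858 and |λ| ≈ 3.2689.
Thus the eigenvalues (to 4 decimals) are -4.492 (modulus 4.492); 1.746 ± 2.7636i (modulus 3.2689). The spectral radius is the largest modulus: r(A) ≈ 4.492. (Cross-check: r(A) ≤ ||A||_2 ≈ 7.3834; equality holds whenever A is normal, though it can also hold for some non-normal A.)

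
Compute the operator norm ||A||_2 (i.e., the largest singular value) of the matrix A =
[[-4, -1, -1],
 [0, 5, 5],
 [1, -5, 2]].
||A||_2 ≈ 7.7285 (= sqrt(largest eigenvalue of A^T A))

||A||_2 = sigma_max(A) = sqrt(lambda_max(A^T A)). Form the symmetric matrix M = A^T A =
[[17, -1, 6],
 [-1, 51, 16],
 [6, 16, 30]].
Its characteristic polynomial (trace, sum of principal 2x2 minors, determinant of M give the coefficients) is
  p(λ) = det(λ I - M) = λ^3 - 98λ^2 + 2614λ - 19600.
No integer candidate from the rational root theorem (±divisors of 19600) is a root, so the roots are irrational. The cubic discriminant is Δ = 393996208 > 0, so there are three distinct real roots. p(12) = -616 and p(13) = 17 have opposite signs, so a root lies in (12, 13); Newton's method refines it to λ ≈ 12.9704. p(25) = 125 and p(26) = -308 have opposite signs, so a root lies in (25, 26); Newton's method refines it to λ ≈ 25.2992. p(59) = -1133 and p(60) = 440 have opposite signs, so a root lies in (59, 60); Newton's method refines it to λ ≈ 59.7304. Check (Vieta): the three roots sum to 98, matching tr M = 98.
So the eigenvalues of A^T A are ≈ 12.9704, 25.2992, 59.7304 (all ≥ 0, as they must be for A^T A). The largest is λ_max ≈ 59.7304, hence ||A||_2 = sqrt(λ_max) ≈ 7.7285.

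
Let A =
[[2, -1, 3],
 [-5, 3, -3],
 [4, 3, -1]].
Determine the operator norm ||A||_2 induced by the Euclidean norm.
||A||_2 ≈ 7.5445 (= sqrt(largest eigenvalue of A^T A))

||A||_2 = sigma_max(A) = sqrt(lambda_max(A^T A)). Form the symmetric matrix M = A^T A =
[[45, -5, 17],
 [-5, 19, -15],
 [17, -15, 19]].
Its characteristic polynomial (trace, sum of principal 2x2 minors, determinant of M give the coefficients) is
  p(λ) = det(λ I - M) = λ^3 - 83λ^2 + 1532λ - 2704.
No integer candidate from the rational root theorem (±divisors of 2704) is a root, so the roots are irrational. The cubic discriminant is Δ = 1593160272 > 0, so there are three distinct real roots. p(1) = -1254 and p(2) = 36 have opposite signs, so a root lies in (1, 2); Newton's method refines it to λ ≈ 1.9704. p(24) = 80 and p(25) = -654 have opposite signs, so a root lies in (24, 25); Newton's method refines it to λ ≈ 24.1103. p(56) = -1584 and p(57) = 146 have opposite signs, so a root lies in (56, 57); Newton's method refines it to λ ≈ 56.9193. Check (Vieta): the three roots sum to 83, matching tr M = 83.
So the eigenvalues of A^T A are ≈ 1.9704, 24.1103, 56.9193 (all ≥ 0, as they must be for A^T A). The largest is λ_max ≈ 56.9193, hence ||A||_2 = sqrt(λ_max) ≈ 7.5445.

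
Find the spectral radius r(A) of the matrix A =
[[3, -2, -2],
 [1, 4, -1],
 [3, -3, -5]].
r(A) ≈ 4.3702

The eigenvalues of A are the roots of its characteristic polynomial. With M = A (coefficients from the trace, the sum of principal 2x2 minors, and det A):
  p(λ) = det(λ I - M) = λ^3 - 2λ^2 - 18λ + 43.
No integer candidate from the rational root theorem (±divisors of 43) is a root, so the roots are irrational. The cubic discriminant is Δ = 3941 > 0, so there are three distinct real roots. p(-5) = -42 and p(-4) = 19 have opposite signs, so a root lies in (-5, -4); Newton's method refines it to λ ≈ -4.3702. p(2) = 7 and p(3) = -2 have opposite signs, so a root lies in (2, 3); Newton's method refines it to λ ≈ 2.6323. p(3) = -2 and p(4) = 3 have opposite signs, so a root lies in (3, 4); Newton's method refines it to λ ≈ 3.7379. Check (Vieta): the three roots sum to 2, matching tr M = 2.
Thus the eigenvalues (to 4 decimals) are -4.3702 (modulus 4.3702); 2.6323 (modulus 2.6323); 3.7379 (modulus 3.7379). The spectral radius is the largest modulus: r(A) ≈ 4.3702. (Cross-check: r(A) ≤ ||A||_2 ≈ 7.6671; equality holds whenever A is normal, though it can also hold for some non-normal A.)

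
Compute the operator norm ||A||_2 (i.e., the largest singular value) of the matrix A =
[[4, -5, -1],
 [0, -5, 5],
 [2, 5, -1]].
||A||_2 ≈ 9.2938 (= sqrt(largest eigenvalue of A^T A))

||A||_2 = sigma_max(A) = sqrt(lambda_max(A^T A)). Form the symmetric matrix M = A^T A =
[[20, -10, -6],
 [-10, 75, -25],
 [-6, -25, 27]].
Its characteristic polynomial (trace, sum of principal 2x2 minors, determinant of M give the coefficients) is
  p(λ) = det(λ I - M) = λ^3 - 122λ^2 + 3304λ - 19600.
No integer candidate from the rational root theorem (±divisors of 19600) is a root, so the roots are irrational. The cubic discriminant is Δ = 7683225088 > 0, so there are three distinct real roots. p(8) = -464 and p(9) = 983 have opposite signs, so a root lies in (8, 9); Newton's method refines it to λ ≈ 8.3065. p(27) = 353 and p(28) = -784 have opposite signs, so a root lies in (27, 28); Newton's method refines it to λ ≈ 27.318. p(86) = -1712 and p(87) = 2933 have opposite signs, so a root lies in (86, 87); Newton's method refines it to λ ≈ 86.3755. Check (Vieta): the three roots sum to 122, matching tr M = 122.
So the eigenvalues of A^T A are ≈ 8.3065, 27.318, 86.3755 (all ≥ 0, as they must be for A^T A). The largest is λ_max ≈ 86.3755, hence ||A||_2 = sqrt(λ_max) ≈ 9.2938.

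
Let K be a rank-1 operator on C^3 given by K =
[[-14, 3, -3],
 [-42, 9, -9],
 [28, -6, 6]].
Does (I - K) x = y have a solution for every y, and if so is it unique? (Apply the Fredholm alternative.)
(I - K) is singular (det(I - K) = 0, i.e. 1 ∈ sigma(K)). (I - K) x = y is solvable iff y ⊥ ker((I - K)^*) = span{(-14, 3, -3)}, i.e. iff -14y_1 + 3y_2 - 3y_3 = 0. When solvable, the solutions are x = y + c·(1, 3, -2), c arbitrary (ker(I - K) = span{(1, 3, -2)}, dimension 1).

K has rank 1, so it is an outer product K = u v^T: every row of K is a multiple of one row vector. Reading off the entries, u = (1, 3, -2) and v = (-14, 3, -3) (row i of K equals u_i·v^T). A rank-one matrix u v^T satisfies K u = u (v·u) and kills the (2)-dimensional subspace v^⊥, so its characteristic polynomial is lambda^2 (lambda - v·u) with v·u = tr K = 1. Hence the eigenvalues of I - K are 1 (multiplicity 2) and 1 - (1) = 0, so det(I - K) = 0. (Direct check: I - K =
[[15, -3, 3],
 [42, -8, 9],
 [-28, 6, -5]]
has determinant 0.) So 1 is an eigenvalue of K and (I - K) is not invertible. The finite-dimensional Fredholm alternative says: either (I - K) is invertible, or ker(I - K) ≠ {0} and then range(I - K) = ker((I - K)^*)^⊥, with dim ker(I - K) = dim ker((I - K)^*). We are in the second case, so we need both kernels. Kernel of I - K: (I - K) u = u - u (v·u) = u - u = 0, so ker(I - K) = span{u} = span{(1, 3, -2)} (it is exactly 1-dimensional because rank(I - K) = 2). Kernel of the adjoint: K is real, so (I - K)^* = I - K^T = I - v u^T, and (I - v u^T) v = v - v (u·v) = 0; hence ker((I - K)^*) = span{v} = span{(-14, 3, -3)}. Therefore (I - K) x = y is solvable iff <y, v> = 0, i.e. iff -14y_1 + 3y_2 - 3y_3 = 0. When this holds, K y = u (v·y) = 0, so (I - K) y = y and x = y is a particular solution; the full solution set is the line x = y + c·u = y + c·(1, 3, -2), c ∈ C.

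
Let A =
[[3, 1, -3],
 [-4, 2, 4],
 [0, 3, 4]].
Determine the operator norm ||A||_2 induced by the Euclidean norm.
||A||_2 ≈ 8.0494 (= sqrt(largest eigenvalue of A^T A))

||A||_2 = sigma_max(A) = sqrt(lambda_max(A^T A)). Form the symmetric matrix M = A^T A =
[[25, -5, -25],
 [-5, 14, 17],
 [-25, 17, 41]].
Its characteristic polynomial (trace, sum of principal 2x2 minors, determinant of M give the coefficients) is
  p(λ) = det(λ I - M) = λ^3 - 80λ^2 + 1010λ - 1600.
No integer candidate from the rational root theorem (±divisors of 1600) is a root, so the roots are irrational. The cubic discriminant is Δ = 1388556000 > 0, so there are three distinct real roots. p(1) = -669 and p(2) = 108 have opposite signs, so a root lies in (1, 2); Newton's method refines it to λ ≈ 1.8486. p(13) = 207 and p(14) = -396 have opposite signs, so a root lies in (13, 14); Newton's method refines it to λ ≈ 13.3584. p(64) = -2496 and p(65) = 675 have opposite signs, so a root lies in (64, 65); Newton's method refines it to λ ≈ 64.793. Check (Vieta): the three roots sum to 80, matching tr M = 80.
So the eigenvalues of A^T A are ≈ 1.8486, 13.3584, 64.793 (all ≥ 0, as they must be for A^T A). The largest is λ_max ≈ 64.793, hence ||A||_2 = sqrt(λ_max) ≈ 8.0494.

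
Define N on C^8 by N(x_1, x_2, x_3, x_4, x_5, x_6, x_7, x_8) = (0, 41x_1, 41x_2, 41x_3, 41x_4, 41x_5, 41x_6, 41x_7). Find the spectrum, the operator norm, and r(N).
sigma(N) = {0}; ||N|| = 41; r(N) = 0. (N is nilpotent with N^8 = 0.)

On C^8, N is a strictly lower-triangular matrix with 41 on the subdiagonal and zeros elsewhere, so its characteristic polynomial is lambda^8 and every eigenvalue is 0: sigma(N) = {0}. For the operator norm, N e_i = 41e_{i+1} for i = 1, ..., 7 and N e_8 = 0, so the singular values of N are 41 (with multiplicity 7) and 0; hence ||N|| = 41. The spectral radius r(N) = max|lambda| = 0. Note ||N|| > r(N) — characteristic of non-normal nilpotent operators. Indeed N^8 = 0.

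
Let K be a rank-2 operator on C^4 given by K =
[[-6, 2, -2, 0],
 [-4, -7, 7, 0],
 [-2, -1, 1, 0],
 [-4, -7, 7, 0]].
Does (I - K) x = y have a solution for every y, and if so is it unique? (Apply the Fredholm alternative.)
(I - K) is invertible (det(I - K) = 53 ≠ 0), so for every y in C^4 the equation (I - K) x = y has a unique solution.

K has rank 2 and factors as K = U V^T = u1 v1^T + u2 v2^T with u1 = (2, -2, 0, -2), v1 = (-1, 2, -2, 0), u2 = (2, 3, 1, 3), v2 = (-2, -1, 1, 0) (multiplying out reproduces the displayed K). The nonzero eigenvalues of U V^T coincide with those of the 2 x 2 matrix G = V^T U = [[v1·u1, v1·u2], [v2·u1, v2·u2]] = [[-6, 2], [-2, -6]], and by the Sylvester determinant identity det(I_4 - U V^T) = det(I_2 - V^T U) = det([[7, -2], [2, 7]]) = (7)(7) - (-2)(2) = 53. (Direct check: I - K =
[[7, -2, 2, 0],
 [4, 8, -7, 0],
 [2, 1, 0, 0],
 [4, 7, -7, 1]]
has determinant 53.) The finite-dimensional Fredholm alternative says: either (I - K) is invertible, or ker(I - K) ≠ {0} and then range(I - K) = ker((I - K)^*)^⊥, with dim ker(I - K) = dim ker((I - K)^*). Since det(I - K) ≠ 0, 1 is not an eigenvalue of K and ker(I - K) = {0}, so we are in the first case: for every y there is a unique x = (I - K)^(-1) y. (Explicitly, by the Woodbury identity, (I - U V^T)^(-1) = I + U (I_2 - G)^(-1) V^T.)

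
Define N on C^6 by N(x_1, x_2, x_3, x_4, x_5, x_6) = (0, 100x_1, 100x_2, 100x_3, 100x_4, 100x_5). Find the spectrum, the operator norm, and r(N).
sigma(N) = {0}; ||N|| = 100; r(N) = 0. (N is nilpotent with N^6 = 0.)

On C^6, N is a strictly lower-triangular matrix with 100 on the subdiagonal and zeros elsewhere, so its characteristic polynomial is lambda^6 and every eigenvalue is 0: sigma(N) = {0}. For the operator norm, N e_i = 100e_{i+1} for i = 1, ..., 5 and N e_6 = 0, so the singular values of N are 100 (with multiplicity 5) and 0; hence ||N|| = 100. The spectral radius r(N) = max|lambda| = 0. Note ||N|| > r(N) — characteristic of non-normal nilpotent operators. Indeed N^6 = 0.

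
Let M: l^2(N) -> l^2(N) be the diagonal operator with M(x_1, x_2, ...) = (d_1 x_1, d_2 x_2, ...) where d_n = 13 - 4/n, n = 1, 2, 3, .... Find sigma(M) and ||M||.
sigma(M) = {13 - 4/n : n ≥ 1} ∪ {13}; ||M|| = 13

A bounded diagonal operator on l^2 with diagonal entries d_n has spectrum equal to the closure of {d_n : n ≥ 1}: every d_n is an eigenvalue (with eigenvector e_n), so {d_n} ⊂ sigma(M); the spectrum is closed, so its closure is too; and for lambda not in the closure, (M - lambda I) has bounded inverse (the diagonal entries 1/(d_n - lambda) are bounded). For our sequence d_n = 13 - 4/n, n = 1, 2, 3, ...:
  - {d_n} = {13 - 4/n : n ≥ 1}; the only limit point is 13
  - closure = {13 - 4/n : n ≥ 1} ∪ {13}
For the norm: a diagonal operator has ||M|| = sup_n |d_n|. Here d_n = 13 - 4/n increases monotonically from d_1 = 9 toward 13, with all terms in [9, 13); so sup_n |d_n| = 13 (the supremum is the limit, not attained). So ||M|| = 13.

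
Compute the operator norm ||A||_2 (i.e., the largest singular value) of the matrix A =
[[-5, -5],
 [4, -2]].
||A||_2 = sqrt((70 + sqrt(1300))/2) ≈ 7.282 (= sqrt(largest eigenvalue of A^T A))

||A||_2 = sigma_max(A) = sqrt(lambda_max(A^T A)). Form the symmetric matrix M = A^T A =
[[41, 17],
 [17, 29]].
Its characteristic polynomial (trace, determinant of M give the coefficients) is
  p(λ) = det(λ I - M) = λ^2 - 70λ + 900.
For λ^2 - 70λ + 900 the discriminant is 1300. It is nonnegative but not a perfect square, so the roots are real and irrational: λ = (70 ± sqrt(1300))/2 ≈ 53.0278, 16.9722.
So the eigenvalues of A^T A are ≈ 16.9722, 53.0278 (all ≥ 0, as they must be for A^T A). The largest is λ_max = (70 + sqrt(1300))/2 ≈ 53.0278, hence ||A||_2 = sqrt(λ_max) = sqrt((70 + sqrt(1300))/2) ≈ 7.282.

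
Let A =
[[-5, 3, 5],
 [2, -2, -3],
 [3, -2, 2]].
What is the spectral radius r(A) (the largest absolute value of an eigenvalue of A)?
r(A) ≈ 8.3948

The eigenvalues of A are the roots of its characteristic polynomial. With M = A (coefficients from the trace, the sum of principal 2x2 minors, and det A):
  p(λ) = det(λ I - M) = λ^3 + 5λ^2 - 31λ - 21.
No integer candidate from the rational root theorem (±divisors of 21) is a root, so the roots are irrational. The cubic discriminant is Δ = 200372 > 0, so there are three distinct real roots. p(-9) = -66 and p(-8) = 35 have opposite signs, so a root lies in (-9, -8); Newton's method refines it to λ ≈ -8.3948. p(-1) = 14 and p(0) = -21 have opposite signs, so a root lies in (-1, 0); Newton's method refines it to λ ≈ -0.6227. p(4) = -1 and p(5) = 74 have opposite signs, so a root lies in (4, 5); Newton's method refines it to λ ≈ 4.0175. Check (Vieta): the three roots sum to -5, matching tr M = -5.
Thus the eigenvalues (to 4 decimals) are -8.3948 (modulus 8.3948); -0.6227 (modulus 0.6227); 4.0175 (modulus 4.0175). The spectral radius is the largest modulus: r(A) ≈ 8.3948. (Cross-check: r(A) ≤ ||A||_2 ≈ 8.8125; equality holds whenever A is normal, though it can also hold for some non-normal A.)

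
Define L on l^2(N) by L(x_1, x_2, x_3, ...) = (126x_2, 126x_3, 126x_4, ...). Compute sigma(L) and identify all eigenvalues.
sigma(L) = closed disk {z in C : |z| ≤ 126}; sigma_p(L) = open disk {z in C : |z| < 126}

Note L = 126·V where V is the unit left shift (V x)_k = x_{k+1}; so sigma(L) = 126·sigma(V) and ||L|| = 126||V||. ||L x||^2 = 15876sum_{k≥2} |x_k|^2 ≤ 15876||x||^2, with equality on {x : x_1 = 0}, so ||L|| = 126. For any lambda with |lambda| < 126, set r = lambda/126 (|r| < 1); the vector x = (1, r, r^2, ...) is in l^2 and satisfies L x = 126(r, r^2, ...) = lambda x, so lambda is an eigenvalue. On the boundary |lambda| = 126 the geometric series diverges, so no l^2 eigenvector exists, but these lambda lie in the approximate point spectrum. Hence sigma(L) is the closed disk of radius 126 and sigma_p(L) is the open disk.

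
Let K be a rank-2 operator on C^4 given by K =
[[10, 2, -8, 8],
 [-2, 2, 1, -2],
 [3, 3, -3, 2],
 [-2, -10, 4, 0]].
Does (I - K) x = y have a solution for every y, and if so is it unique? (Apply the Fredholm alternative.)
(I - K) is invertible (det(I - K) = -11 ≠ 0), so for every y in C^4 the equation (I - K) x = y has a unique solution.

K has rank 2 and factors as K = U V^T = u1 v1^T + u2 v2^T with u1 = (-2, 1, 0, -2), v1 = (-2, 2, 1, -2), u2 = (-2, 0, -1, 2), v2 = (-3, -3, 3, -2) (multiplying out reproduces the displayed K). The nonzero eigenvalues of U V^T coincide with those of the 2 x 2 matrix G = V^T U = [[v1·u1, v1·u2], [v2·u1, v2·u2]] = [[10, -1], [7, -1]], and by the Sylvester determinant identity det(I_4 - U V^T) = det(I_2 - V^T U) = det([[-9, 1], [-7, 2]]) = (-9)(2) - (1)(-7) = -11. (Direct check: I - K =
[[-9, -2, 8, -8],
 [2, -1, -1, 2],
 [-3, -3, 4, -2],
 [2, 10, -4, 1]]
has determinant -11.) The finite-dimensional Fredholm alternative says: either (I - K) is invertible, or ker(I - K) ≠ {0} and then range(I - K) = ker((I - K)^*)^⊥, with dim ker(I - K) = dim ker((I - K)^*). Since det(I - K) ≠ 0, 1 is not an eigenvalue of K and ker(I - K) = {0}, so we are in the first case: for every y there is a unique x = (I - K)^(-1) y. (Explicitly, by the Woodbury identity, (I - U V^T)^(-1) = I + U (I_2 - G)^(-1) V^T.)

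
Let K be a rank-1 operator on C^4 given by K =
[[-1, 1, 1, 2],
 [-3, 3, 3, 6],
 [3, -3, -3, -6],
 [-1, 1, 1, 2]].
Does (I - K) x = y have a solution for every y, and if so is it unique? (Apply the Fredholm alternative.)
(I - K) is singular (det(I - K) = 0, i.e. 1 ∈ sigma(K)). (I - K) x = y is solvable iff y ⊥ ker((I - K)^*) = span{(-1, 1, 1, 2)}, i.e. iff -y_1 + y_2 + y_3 + 2y_4 = 0. When solvable, the solutions are x = y + c·(1, 3, -3, 1), c arbitrary (ker(I - K) = span{(1, 3, -3, 1)}, dimension 1).

K has rank 1, so it is an outer product K = u v^T: every row of K is a multiple of one row vector. Reading off the entries, u = (1, 3, -3, 1) and v = (-1, 1, 1, 2) (row i of K equals u_i·v^T). A rank-one matrix u v^T satisfies K u = u (v·u) and kills the (3)-dimensional subspace v^⊥, so its characteristic polynomial is lambda^3 (lambda - v·u) with v·u = tr K = 1. Hence the eigenvalues of I - K are 1 (multiplicity 3) and 1 - (1) = 0, so det(I - K) = 0. (Direct check: I - K =
[[2, -1, -1, -2],
 [3, -2, -3, -6],
 [-3, 3, 4, 6],
 [1, -1, -1, -1]]
has determinant 0.) So 1 is an eigenvalue of K and (I - K) is not invertible. The finite-dimensional Fredholm alternative says: either (I - K) is invertible, or ker(I - K) ≠ {0} and then range(I - K) = ker((I - K)^*)^⊥, with dim ker(I - K) = dim ker((I - K)^*). We are in the second case, so we need both kernels. Kernel of I - K: (I - K) u = u - u (v·u) = u - u = 0, so ker(I - K) = span{u} = span{(1, 3, -3, 1)} (it is exactly 1-dimensional because rank(I - K) = 3). Kernel of the adjoint: K is real, so (I - K)^* = I - K^T = I - v u^T, and (I - v u^T) v = v - v (u·v) = 0; hence ker((I - K)^*) = span{v} = span{(-1, 1, 1, 2)}. Therefore (I - K) x = y is solvable iff <y, v> = 0, i.e. iff -y_1 + y_2 + y_3 + 2y_4 = 0. When this holds, K y = u (v·y) = 0, so (I - K) y = y and x = y is a particular solution; the full solution set is the line x = y + c·u = y + c·(1, 3, -3, 1), c ∈ C.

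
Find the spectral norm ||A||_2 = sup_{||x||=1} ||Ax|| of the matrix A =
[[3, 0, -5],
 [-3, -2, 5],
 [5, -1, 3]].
||A||_2 ≈ 8.3737 (= sqrt(largest eigenvalue of A^T A))

||A||_2 = sigma_max(A) = sqrt(lambda_max(A^T A)). Form the symmetric matrix M = A^T A =
[[43, 1, -15],
 [1, 5, -13],
 [-15, -13, 59]].
Its characteristic polynomial (trace, sum of principal 2x2 minors, determinant of M give the coefficients) is
  p(λ) = det(λ I - M) = λ^3 - 107λ^2 + 2652λ - 4624.
No integer candidate from the rational root theorem (±divisors of 4624) is a root, so the roots are irrational. The cubic discriminant is Δ = 6297393232 > 0, so there are three distinct real roots. p(1) = -2078 and p(2) = 260 have opposite signs, so a root lies in (1, 2); Newton's method refines it to λ ≈ 1.8843. p(34) = 1156 and p(35) = -4 have opposite signs, so a root lies in (34, 35); Newton's method refines it to λ ≈ 34.9966. p(70) = -284 and p(71) = 2192 have opposite signs, so a root lies in (70, 71); Newton's method refines it to λ ≈ 70.1191. Check (Vieta): the three roots sum to 107, matching tr M = 107.
So the eigenvalues of A^T A are ≈ 1.8843, 34.9966, 70.1191 (all ≥ 0, as they must be for A^T A). The largest is λ_max ≈ 70.1191, hence ||A||_2 = sqrt(λ_max) ≈ 8.3737.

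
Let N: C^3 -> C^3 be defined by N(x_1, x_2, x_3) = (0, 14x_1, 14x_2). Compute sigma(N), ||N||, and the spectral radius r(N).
sigma(N) = {0}; ||N|| = 14; r(N) = 0. (N is nilpotent with N^3 = 0.)

On C^3, N is a strictly lower-triangular matrix with 14 on the subdiagonal and zeros elsewhere, so its characteristic polynomial is lambda^3 and every eigenvalue is 0: sigma(N) = {0}. For the operator norm, N e_i = 14e_{i+1} for i = 1, ..., 2 and N e_3 = 0, so the singular values of N are 14 (with multiplicity 2) and 0; hence ||N|| = 14. The spectral radius r(N) = max|lambda| = 0. Note ||N|| > r(N) — characteristic of non-normal nilpotent operators. Indeed N^3 = 0.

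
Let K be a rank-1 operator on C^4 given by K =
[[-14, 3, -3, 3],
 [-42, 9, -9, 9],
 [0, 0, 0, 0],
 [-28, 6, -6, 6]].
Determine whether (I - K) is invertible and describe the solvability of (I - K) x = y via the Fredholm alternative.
(I - K) is singular (det(I - K) = 0, i.e. 1 ∈ sigma(K)). (I - K) x = y is solvable iff y ⊥ ker((I - K)^*) = span{(-14, 3, -3, 3)}, i.e. iff -14y_1 + 3y_2 - 3y_3 + 3y_4 = 0. When solvable, the solutions are x = y + c·(1, 3, 0, 2), c arbitrary (ker(I - K) = span{(1, 3, 0, 2)}, dimension 1).

K has rank 1, so it is an outer product K = u v^T: every row of K is a multiple of one row vector. Reading off the entries, u = (1, 3, 0, 2) and v = (-14, 3, -3, 3) (row i of K equals u_i·v^T). A rank-one matrix u v^T satisfies K u = u (v·u) and kills the (3)-dimensional subspace v^⊥, so its characteristic polynomial is lambda^3 (lambda - v·u) with v·u = tr K = 1. Hence the eigenvalues of I - K are 1 (multiplicity 3) and 1 - (1) = 0, so det(I - K) = 0. (Direct check: I - K =
[[15, -3, 3, -3],
 [42, -8, 9, -9],
 [0, 0, 1, 0],
 [28, -6, 6, -5]]
has determinant 0.) So 1 is an eigenvalue of K and (I - K) is not invertible. The finite-dimensional Fredholm alternative says: either (I - K) is invertible, or ker(I - K) ≠ {0} and then range(I - K) = ker((I - K)^*)^⊥, with dim ker(I - K) = dim ker((I - K)^*). We are in the second case, so we need both kernels. Kernel of I - K: (I - K) u = u - u (v·u) = u - u = 0, so ker(I - K) = span{u} = span{(1, 3, 0, 2)} (it is exactly 1-dimensional because rank(I - K) = 3). Kernel of the adjoint: K is real, so (I - K)^* = I - K^T = I - v u^T, and (I - v u^T) v = v - v (u·v) = 0; hence ker((I - K)^*) = span{v} = span{(-14, 3, -3, 3)}. Therefore (I - K) x = y is solvable iff <y, v> = 0, i.e. iff -14y_1 + 3y_2 - 3y_3 + 3y_4 = 0. When this holds, K y = u (v·y) = 0, so (I - K) y = y and x = y is a particular solution; the full solution set is the line x = y + c·u = y + c·(1, 3, 0, 2), c ∈ C.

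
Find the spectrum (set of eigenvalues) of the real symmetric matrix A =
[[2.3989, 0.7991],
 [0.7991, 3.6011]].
sigma(A) ≈ {2, 4}

A is real symmetric, so its spectrum consists of real eigenvalues. Expanding the characteristic polynomial of the displayed matrix gives
  det(λ I - A) = p(λ) = λ^2 + (-6)λ + (8).
Solving p(λ) = 0 yields eigenvalues ≈ 2, 4. (A is shown rounded to 4 decimals, so these recover the underlying integer eigenvalues to within that precision.)
Verification: the trace of A = 6 equals the sum of eigenvalues 6, and det(A) ≈ 8.0001 matches the eigenvalue product 8.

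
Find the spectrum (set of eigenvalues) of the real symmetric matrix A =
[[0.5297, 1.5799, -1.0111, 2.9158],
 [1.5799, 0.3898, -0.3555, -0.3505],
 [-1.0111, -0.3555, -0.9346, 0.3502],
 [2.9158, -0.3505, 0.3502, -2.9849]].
sigma(A) ≈ {-5, -1, 0, 3}

A is real symmetric, so its spectrum consists of real eigenvalues. Expanding the characteristic polynomial of the displayed matrix gives
  det(λ I - A) = p(λ) = λ^4 + (3)λ^3 + (-13)λ^2 + (-15)λ + (0).
Solving p(λ) = 0 yields eigenvalues ≈ -5, -1, 0, 3. (A is shown rounded to 4 decimals, so these recover the underlying integer eigenvalues to within that precision.)
Verification: the trace of A = -3 equals the sum of eigenvalues -3, and det(A) ≈ -0.0002 matches the eigenvalue product 0.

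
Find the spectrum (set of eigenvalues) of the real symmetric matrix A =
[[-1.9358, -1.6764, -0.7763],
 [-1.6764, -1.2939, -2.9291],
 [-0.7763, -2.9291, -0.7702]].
sigma(A) ≈ {-5, -1, 2}

A is real symmetric, so its spectrum consists of real eigenvalues. Expanding the characteristic polynomial of the displayed matrix gives
  det(λ I - A) = p(λ) = λ^3 + (4)λ^2 + (-7)λ + (-10).
Solving p(λ) = 0 yields eigenvalues ≈ -5, -1, 2. (A is shown rounded to 4 decimals, so these recover the underlying integer eigenvalues to within that precision.)
Verification: the trace of A = -4 equals the sum of eigenvalues -4, and det(A) ≈ 9.9998 matches the eigenvalue product 10.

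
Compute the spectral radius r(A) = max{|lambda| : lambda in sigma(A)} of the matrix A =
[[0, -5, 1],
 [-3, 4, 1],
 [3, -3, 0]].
r(A) = 6

The eigenvalues of A are the roots of its characteristic polynomial. With M = A (coefficients from the trace, the sum of principal 2x2 minors, and det A):
  p(λ) = det(λ I - M) = λ^3 - 4λ^2 - 15λ + 18.
By the rational root theorem any rational root is an integer divisor of 18. Testing λ = 6: p(6) = 216 - 144 - 90 + 18 = 0, so λ = 6 is a root. Dividing out (λ - 6) leaves p(λ) = (λ - 6)(λ^2 + 2λ - 3). For λ^2 + 2λ - 3 the discriminant is 16. It is a perfect square (4^2), so the roots are rational: λ = (-2 ± 4)/2 = 1, -3.
Thus the eigenvalues (to 4 decimals) are 1 (modulus 1); -3 (modulus 3); 6 (modulus 6). The spectral radius is the largest modulus: r(A) = 6. (Cross-check: r(A) ≤ ||A||_2 ≈ 7.772; equality holds whenever A is normal, though it can also hold for some non-normal A.)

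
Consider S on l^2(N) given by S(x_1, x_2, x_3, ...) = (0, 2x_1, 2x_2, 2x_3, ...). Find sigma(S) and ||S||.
sigma(S) = closed disk {z in C : |z| ≤ 2}; ||S|| = 2

Note S = 2·U where U is the unit right shift (U x)_k = x_{k-1} (with x_0 := 0); so ||S|| = 2||U|| and sigma(S) = 2·sigma(U). ||S x||^2 = sum_{k≥1} |2x_k|^2 = 4||x||^2, so ||S|| = 2 and sigma(S) ⊂ {|z| ≤ 2}. For any |lambda| < 2, the equation (S - lambda I) x = 0 forces x_1 = 0, then 2x_k = lambda x_{k+1} ⇒ x = 0, so S has no eigenvalues. But (S - lambda I) is not surjective for |lambda| < 2: solving (S - lambda I) x = e_1 would require x_n proportional to (lambda/2)^(-n), which is not in l^2. So every |lambda| < 2 lies in the residual spectrum. The boundary |lambda| = 2 is in the approximate point spectrum (the spectrum is closed). Hence sigma(S) is the closed disk of radius 2.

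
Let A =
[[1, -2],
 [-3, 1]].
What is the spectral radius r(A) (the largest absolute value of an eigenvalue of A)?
r(A) = (2 + sqrt(24))/2 ≈ 3.4495

The eigenvalues of A are the roots of its characteristic polynomial. With M = A (coefficients from the trace and determinant):
  p(λ) = det(λ I - M) = λ^2 - 2λ - 5.
For λ^2 - 2λ - 5 the discriminant is 24. It is nonnegative but not a perfect square, so the roots are real and irrational: λ = (2 ± sqrt(24))/2 ≈ 3.4495, -1.4495.
Thus the eigenvalues (to 4 decimals) are 3.4495 (modulus 3.4495); -1.4495 (modulus 1.4495). The spectral radius is the largest modulus: r(A) = (2 + sqrt(24))/2 ≈ 3.4495. (Cross-check: r(A) ≤ ||A||_2 ≈ 3.618; equality holds whenever A is normal, though it can also hold for some non-normal A.)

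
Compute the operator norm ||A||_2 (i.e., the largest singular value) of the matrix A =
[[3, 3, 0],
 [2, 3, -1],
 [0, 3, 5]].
||A||_2 ≈ 6.4962 (= sqrt(largest eigenvalue of A^T A))

||A||_2 = sigma_max(A) = sqrt(lambda_max(A^T A)). Form the symmetric matrix M = A^T A =
[[13, 15, -2],
 [15, 27, 12],
 [-2, 12, 26]].
Its characteristic polynomial (trace, sum of principal 2x2 minors, determinant of M give the coefficients) is
  p(λ) = det(λ I - M) = λ^3 - 66λ^2 + 1018λ - 576.
No integer candidate from the rational root theorem (±divisors of 576) is a root, so the roots are irrational. The cubic discriminant is Δ = 319572464 > 0, so there are three distinct real roots. p(0) = -576 and p(1) = 377 have opposite signs, so a root lies in (0, 1); Newton's method refines it to λ ≈ 0.588. p(23) = 91 and p(24) = -336 have opposite signs, so a root lies in (23, 24); Newton's method refines it to λ ≈ 23.2115. p(42) = -156 and p(43) = 671 have opposite signs, so a root lies in (42, 43); Newton's method refines it to λ ≈ 42.2005. Check (Vieta): the three roots sum to 66, matching tr M = 66.
So the eigenvalues of A^T A are ≈ 0.588, 23.2115, 42.2005 (all ≥ 0, as they must be for A^T A). The largest is λ_max ≈ 42.2005, hence ||A||_2 = sqrt(λ_max) ≈ 6.4962.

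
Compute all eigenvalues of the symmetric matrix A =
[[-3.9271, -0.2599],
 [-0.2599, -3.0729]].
sigma(A) ≈ {-4, -3}

A is real symmetric, so its spectrum consists of real eigenvalues. Expanding the characteristic polynomial of the displayed matrix gives
  det(λ I - A) = p(λ) = λ^2 + (7)λ + (12).
Solving p(λ) = 0 yields eigenvalues ≈ -4, -3. (A is shown rounded to 4 decimals, so these recover the underlying integer eigenvalues to within that precision.)
Verification: the trace of A = -7 equals the sum of eigenvalues -7, and det(A) ≈ 12.0000 matches the eigenvalue product 12.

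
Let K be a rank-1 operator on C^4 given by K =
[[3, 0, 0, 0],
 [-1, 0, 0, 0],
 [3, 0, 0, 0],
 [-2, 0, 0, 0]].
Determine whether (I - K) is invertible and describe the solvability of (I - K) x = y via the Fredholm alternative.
(I - K) is invertible (det(I - K) = -2 ≠ 0), so for every y in C^4 the equation (I - K) x = y has a unique solution.

K has rank 1, so it is an outer product K = u v^T: every row of K is a multiple of one row vector. Reading off the entries, u = (-3, 1, -3, 2) and v = (-1, 0, 0, 0) (row i of K equals u_i·v^T). A rank-one matrix u v^T satisfies K u = u (v·u) and kills the (3)-dimensional subspace v^⊥, so its characteristic polynomial is lambda^3 (lambda - v·u) with v·u = tr K = 3. Hence the eigenvalues of I - K are 1 (multiplicity 3) and 1 - (3) = -2, so det(I - K) = -2. (Direct check: I - K =
[[-2, 0, 0, 0],
 [1, 1, 0, 0],
 [-3, 0, 1, 0],
 [2, 0, 0, 1]]
has determinant -2.) The finite-dimensional Fredholm alternative says: either (I - K) is invertible, or ker(I - K) ≠ {0} and then range(I - K) = ker((I - K)^*)^⊥, with dim ker(I - K) = dim ker((I - K)^*). Since det(I - K) ≠ 0, 1 is not an eigenvalue of K and ker(I - K) = {0}, so we are in the first case: for every y there is a unique x = (I - K)^(-1) y. Explicitly, by the Sherman–Morrison formula, (I - u v^T)^(-1) = I + u v^T/(1 - v·u), i.e. (I - K)^(-1) = I + K/(-2).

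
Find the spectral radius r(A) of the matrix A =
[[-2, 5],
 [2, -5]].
r(A) = 7

The eigenvalues of A are the roots of its characteristic polynomial. With M = A (coefficients from the trace and determinant):
  p(λ) = det(λ I - M) = λ^2 + 7λ.
For λ^2 + 7λ the discriminant is 49. It is a perfect square (7^2), so the roots are rational: λ = (-7 ± 7)/2 = 0, -7.
Thus the eigenvalues (to 4 decimals) are 0 (modulus 0); -7 (modulus 7). The spectral radius is the largest modulus: r(A) = 7. (Cross-check: r(A) ≤ ||A||_2 ≈ 7.6158; equality holds whenever A is normal, though it can also hold for some non-normal A.)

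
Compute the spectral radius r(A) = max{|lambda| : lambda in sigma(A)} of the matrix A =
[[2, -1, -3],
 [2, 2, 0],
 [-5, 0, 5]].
r(A) = (9 + sqrt(37))/2 ≈ 7.5414

The eigenvalues of A are the roots of its characteristic polynomial. With M = A (coefficients from the trace, the sum of principal 2x2 minors, and det A):
  p(λ) = det(λ I - M) = λ^3 - 9λ^2 + 11λ.
The constant term is 0, so λ = 0 is a root. Dividing out λ leaves p(λ) = λ(λ^2 - 9λ + 11). For λ^2 - 9λ + 11 the discriminant is 37. It is nonnegative but not a perfect square, so the roots are real and irrational: λ = (9 ± sqrt(37))/2 ≈ 7.5414, 1.4586.
Thus the eigenvalues (to 4 decimals) are 7.5414 (modulus 7.5414); 1.4586 (modulus 1.4586); 0 (modulus 0). The spectral radius is the largest modulus: r(A) = (9 + sqrt(37))/2 ≈ 7.5414. (Cross-check: r(A) ≤ ||A||_2 ≈ 8.032; equality holds whenever A is normal, though it can also hold for some non-normal A.)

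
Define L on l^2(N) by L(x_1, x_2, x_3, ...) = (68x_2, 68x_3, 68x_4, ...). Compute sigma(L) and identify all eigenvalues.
sigma(L) = closed disk {z in C : |z| ≤ 68}; sigma_p(L) = open disk {z in C : |z| < 68}

Note L = 68·V where V is the unit left shift (V x)_k = x_{k+1}; so sigma(L) = 68·sigma(V) and ||L|| = 68||V||. ||L x||^2 = 4624sum_{k≥2} |x_k|^2 ≤ 4624||x||^2, with equality on {x : x_1 = 0}, so ||L|| = 68. For any lambda with |lambda| < 68, set r = lambda/68 (|r| < 1); the vector x = (1, r, r^2, ...) is in l^2 and satisfies L x = 68(r, r^2, ...) = lambda x, so lambda is an eigenvalue. On the boundary |lambda| = 68 the geometric series diverges, so no l^2 eigenvector exists, but these lambda lie in the approximate point spectrum. Hence sigma(L) is the closed disk of radius 68 and sigma_p(L) is the open disk.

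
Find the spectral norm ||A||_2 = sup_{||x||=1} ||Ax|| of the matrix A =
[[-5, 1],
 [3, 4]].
||A||_2 = sqrt((51 + sqrt(485))/2) ≈ 6.0425 (= sqrt(largest eigenvalue of A^T A))

||A||_2 = sigma_max(A) = sqrt(lambda_max(A^T A)). Form the symmetric matrix M = A^T A =
[[34, 7],
 [7, 17]].
Its characteristic polynomial (trace, determinant of M give the coefficients) is
  p(λ) = det(λ I - M) = λ^2 - 51λ + 529.
For λ^2 - 51λ + 529 the discriminant is 485. It is nonnegative but not a perfect square, so the roots are real and irrational: λ = (51 ± sqrt(485))/2 ≈ 36.5114, 14.4886.
So the eigenvalues of A^T A are ≈ 14.4886, 36.5114 (all ≥ 0, as they must be for A^T A). The largest is λ_max = (51 + sqrt(485))/2 ≈ 36.5114, hence ||A||_2 = sqrt(λ_max) = sqrt((51 + sqrt(485))/2) ≈ 6.0425.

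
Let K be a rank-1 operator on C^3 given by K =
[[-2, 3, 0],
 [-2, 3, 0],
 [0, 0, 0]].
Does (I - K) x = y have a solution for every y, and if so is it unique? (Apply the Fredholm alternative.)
(I - K) is singular (det(I - K) = 0, i.e. 1 ∈ sigma(K)). (I - K) x = y is solvable iff y ⊥ ker((I - K)^*) = span{(-2, 3, 0)}, i.e. iff -2y_1 + 3y_2 = 0. When solvable, the solutions are x = y + c·(1, 1, 0), c arbitrary (ker(I - K) = span{(1, 1, 0)}, dimension 1).

K has rank 1, so it is an outer product K = u v^T: every row of K is a multiple of one row vector. Reading off the entries, u = (1, 1, 0) and v = (-2, 3, 0) (row i of K equals u_i·v^T). A rank-one matrix u v^T satisfies K u = u (v·u) and kills the (2)-dimensional subspace v^⊥, so its characteristic polynomial is lambda^2 (lambda - v·u) with v·u = tr K = 1. Hence the eigenvalues of I - K are 1 (multiplicity 2) and 1 - (1) = 0, so det(I - K) = 0. (Direct check: I - K =
[[3, -3, 0],
 [2, -2, 0],
 [0, 0, 1]]
has determinant 0.) So 1 is an eigenvalue of K and (I - K) is not invertible. The finite-dimensional Fredholm alternative says: either (I - K) is invertible, or ker(I - K) ≠ {0} and then range(I - K) = ker((I - K)^*)^⊥, with dim ker(I - K) = dim ker((I - K)^*). We are in the second case, so we need both kernels. Kernel of I - K: (I - K) u = u - u (v·u) = u - u = 0, so ker(I - K) = span{u} = span{(1, 1, 0)} (it is exactly 1-dimensional because rank(I - K) = 2). Kernel of the adjoint: K is real, so (I - K)^* = I - K^T = I - v u^T, and (I - v u^T) v = v - v (u·v) = 0; hence ker((I - K)^*) = span{v} = span{(-2, 3, 0)}. Therefore (I - K) x = y is solvable iff <y, v> = 0, i.e. iff -2y_1 + 3y_2 = 0. When this holds, K y = u (v·y) = 0, so (I - K) y = y and x = y is a particular solution; the full solution set is the line x = y + c·u = y + c·(1, 1, 0), c ∈ C.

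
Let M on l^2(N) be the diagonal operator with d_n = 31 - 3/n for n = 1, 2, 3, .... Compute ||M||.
||M|| = 31

For a diagonal operator on l^2 with entries d_n, ||M|| = sup_n |d_n|. Here d_1 = 28, d_2 = 59/2, ..., and d_n = 31 - 3/n increases monotonically toward 31. All terms lie in [28, 31), so |d_n| = d_n and the supremum is the limit 31, which is not attained by any individual d_n. Hence ||M|| = 31.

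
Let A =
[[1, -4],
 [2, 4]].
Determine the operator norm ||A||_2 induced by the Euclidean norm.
||A||_2 = sqrt((37 + sqrt(793))/2) ≈ 5.7079 (= sqrt(largest eigenvalue of A^T A))

||A||_2 = sigma_max(A) = sqrt(lambda_max(A^T A)). Form the symmetric matrix M = A^T A =
[[5, 4],
 [4, 32]].
Its characteristic polynomial (trace, determinant of M give the coefficients) is
  p(λ) = det(λ I - M) = λ^2 - 37λ + 144.
For λ^2 - 37λ + 144 the discriminant is 793. It is nonnegative but not a perfect square, so the roots are real and irrational: λ = (37 ± sqrt(793))/2 ≈ 32.5801, 4.4199.
So the eigenvalues of A^T A are ≈ 4.4199, 32.5801 (all ≥ 0, as they must be for A^T A). The largest is λ_max = (37 + sqrt(793))/2 ≈ 32.5801, hence ||A||_2 = sqrt(λ_max) = sqrt((37 + sqrt(793))/2) ≈ 5.7079.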